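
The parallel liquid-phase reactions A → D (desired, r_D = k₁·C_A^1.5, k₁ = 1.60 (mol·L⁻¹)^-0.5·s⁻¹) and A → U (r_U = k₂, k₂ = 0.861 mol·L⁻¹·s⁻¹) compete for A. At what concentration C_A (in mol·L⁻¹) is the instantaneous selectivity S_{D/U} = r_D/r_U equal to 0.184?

0.214 mol·L⁻¹

S_{D/U} = (k₁/k₂)·C_A^1.5 ⇒ C_A = (S·k₂/k₁)^(1/1.5).
= (0.184×0.861/1.60)^(0.6667) = (0.09901)^(0.6667) = 0.214 mol·L⁻¹.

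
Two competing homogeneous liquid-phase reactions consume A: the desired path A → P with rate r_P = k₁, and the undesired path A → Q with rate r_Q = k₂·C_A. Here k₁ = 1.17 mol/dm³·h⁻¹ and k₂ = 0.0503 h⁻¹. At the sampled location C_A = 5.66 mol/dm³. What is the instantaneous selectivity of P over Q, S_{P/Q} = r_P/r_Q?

4.11

S_{P/Q} = r_P/r_Q = (k₁)/(k₂·C_A) = (k₁/k₂)·C_A⁻¹.
= (1.17) / (0.0503×5.660) = 1.170/0.2847 = 4.11.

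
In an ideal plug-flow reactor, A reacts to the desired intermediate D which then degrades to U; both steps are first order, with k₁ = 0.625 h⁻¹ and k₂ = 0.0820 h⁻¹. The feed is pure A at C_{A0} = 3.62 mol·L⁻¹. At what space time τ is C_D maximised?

Setting dC_D/dτ = 0 gives τ_opt = ln(k₂/k₁)/(k₂−k₁).
= ln(0.0820/0.625)/(0.0820−0.625) = ln(0.1312)/-0.5430 = -2.031/-0.5430 = 3.74 h.

3.74 h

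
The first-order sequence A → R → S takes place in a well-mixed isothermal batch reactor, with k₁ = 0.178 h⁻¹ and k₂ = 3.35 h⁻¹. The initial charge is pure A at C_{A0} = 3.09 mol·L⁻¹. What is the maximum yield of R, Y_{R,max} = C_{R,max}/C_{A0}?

0.0451

At the optimum, C_{R,max}/C_{A0} = (k₁/k₂)^[k₂/(k₂−k₁)].
= (0.178/3.35)^(3.35/(3.35−0.178)) = (0.05313)^(1.056) = 0.04507.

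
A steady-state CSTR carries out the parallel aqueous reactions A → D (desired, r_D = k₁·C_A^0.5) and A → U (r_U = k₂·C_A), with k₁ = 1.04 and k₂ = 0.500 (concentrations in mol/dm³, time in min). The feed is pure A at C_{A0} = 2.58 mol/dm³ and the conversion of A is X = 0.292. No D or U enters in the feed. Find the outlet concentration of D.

0.457 mol/dm³

Exit C_A = C_{A0}(1−X) = 2.58×0.708 = 1.827 mol/dm³.
Rates in a CSTR are evaluated at the outlet concentration: r_D = 1.04×1.827^0.5 = 1.406, r_U = 0.500×1.827 = 0.9133.
Fraction of consumed A going to D: r_D/(r_D+r_U) = 0.6061.
C_D = 0.6061·C_{A0}·X = 0.6061×2.58×0.292 = 0.457 mol/dm³.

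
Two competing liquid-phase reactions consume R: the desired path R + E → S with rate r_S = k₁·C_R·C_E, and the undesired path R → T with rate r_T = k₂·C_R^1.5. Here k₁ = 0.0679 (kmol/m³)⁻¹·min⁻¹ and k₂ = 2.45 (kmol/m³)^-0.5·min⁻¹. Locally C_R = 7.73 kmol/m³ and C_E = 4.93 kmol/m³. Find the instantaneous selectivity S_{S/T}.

0.0491

S_{S/T} = r_S/r_T = (k₁·C_R·C_E)/(k₂·C_R^1.5) = (k₁/k₂)·C_R^-0.5·C_E.
= (0.0679×7.730×4.930) / (2.45×7.730^1.5) = 2.588/52.65 = 0.0491.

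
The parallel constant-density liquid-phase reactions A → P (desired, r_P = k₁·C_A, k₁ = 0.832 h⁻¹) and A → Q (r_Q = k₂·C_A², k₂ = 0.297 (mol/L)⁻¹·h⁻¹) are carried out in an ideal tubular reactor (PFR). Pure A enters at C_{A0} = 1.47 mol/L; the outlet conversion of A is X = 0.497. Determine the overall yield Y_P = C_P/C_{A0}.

C_A = C_{A0}(1−X) = 0.7394 mol/L.
Along a PFR/batch, dC_P/dC_A = −r_P/(r_P+r_Q) = −k₁/(k₁+k₂·C_A).
Integrating from C_{A0} to C_A: C_P = (0.832/0.297)·ln[(0.832+0.297·1.47)/(0.832+0.297·0.739)] = 2.801·ln(1.269/1.052) = 0.5255 mol/L.
Y_P = C_P/C_{A0} = 0.5255/1.47 = 0.357.

0.357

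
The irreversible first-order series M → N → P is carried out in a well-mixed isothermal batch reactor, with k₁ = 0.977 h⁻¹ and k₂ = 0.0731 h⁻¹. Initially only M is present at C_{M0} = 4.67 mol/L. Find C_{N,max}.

At the optimum, C_{N,max}/C_{M0} = (k₁/k₂)^[k₂/(k₂−k₁)].
= (0.977/0.0731)^(0.0731/(0.0731−0.977)) = (13.37)^(-0.08087) = 0.8108.
C_{N,max} = 0.8108×4.67 = 3.79 mol/L.

3.79 mol/L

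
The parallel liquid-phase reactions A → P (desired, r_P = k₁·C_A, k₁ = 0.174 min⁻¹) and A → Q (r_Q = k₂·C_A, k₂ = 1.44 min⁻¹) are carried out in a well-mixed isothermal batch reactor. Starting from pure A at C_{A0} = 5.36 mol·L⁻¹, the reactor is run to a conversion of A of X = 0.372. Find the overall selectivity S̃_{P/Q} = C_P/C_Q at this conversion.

0.121

C_A = C_{A0}(1−X) = 3.366 mol·L⁻¹.
Both paths are first order in A, so the instantaneous fraction to P is constant: dC_P/d(−C_A) = k₁/(k₁+k₂) = 0.1078.
C_P = 0.1078·(C_{A0}−C_A) = 0.1078×1.994 = 0.215 mol·L⁻¹.
C_Q = (C_{A0}−C_A)−C_P = 1.779 mol·L⁻¹; S̃_{P/Q} = 0.2150/1.779 = 0.121.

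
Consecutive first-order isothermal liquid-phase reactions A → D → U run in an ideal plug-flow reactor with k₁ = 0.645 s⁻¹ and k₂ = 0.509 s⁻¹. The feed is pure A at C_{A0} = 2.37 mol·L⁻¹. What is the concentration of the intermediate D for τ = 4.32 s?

The intermediate concentration in a first-order A→B→C sequence is C_D = k₁C_{A0}(e^(−k₁τ) − e^(−k₂τ))/(k₂−k₁).
e^(−k₁τ) = e^(−0.645×4.32) = e^(−2.786) = 0.06164; e^(−k₂τ) = e^(−2.199) = 0.1109.
C_D = 0.645×2.37/(0.509−0.645) × (0.06164−0.1109) = (-11.24)×(-0.04928) = 0.5540 mol·L⁻¹.

0.554 mol·L⁻¹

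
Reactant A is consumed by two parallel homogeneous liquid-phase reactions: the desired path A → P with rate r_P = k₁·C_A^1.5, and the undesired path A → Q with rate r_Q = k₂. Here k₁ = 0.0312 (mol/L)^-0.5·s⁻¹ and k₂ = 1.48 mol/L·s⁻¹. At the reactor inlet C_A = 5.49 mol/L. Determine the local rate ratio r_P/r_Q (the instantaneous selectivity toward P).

0.271

S_{P/Q} = r_P/r_Q = (k₁·C_A^1.5)/(k₂) = (k₁/k₂)·C_A^1.5.
= (0.0312×5.490^1.5) / (1.48) = 0.4013/1.480 = 0.271.
Since the desired path is higher order in A, keeping C_A high (PFR or concentrated feed) favours P.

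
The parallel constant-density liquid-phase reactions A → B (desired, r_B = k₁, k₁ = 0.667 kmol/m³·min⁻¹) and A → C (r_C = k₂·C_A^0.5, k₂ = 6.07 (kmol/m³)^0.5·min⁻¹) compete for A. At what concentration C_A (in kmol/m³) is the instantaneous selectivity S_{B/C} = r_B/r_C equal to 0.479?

0.0526 kmol/m³

S_{B/C} = (k₁/k₂)·C_A^-0.5 ⇒ C_A = (S·k₂/k₁)^(-2).
= (0.479×6.07/0.667)^(-2) = (4.359)^(-2) = 0.0526 kmol/m³.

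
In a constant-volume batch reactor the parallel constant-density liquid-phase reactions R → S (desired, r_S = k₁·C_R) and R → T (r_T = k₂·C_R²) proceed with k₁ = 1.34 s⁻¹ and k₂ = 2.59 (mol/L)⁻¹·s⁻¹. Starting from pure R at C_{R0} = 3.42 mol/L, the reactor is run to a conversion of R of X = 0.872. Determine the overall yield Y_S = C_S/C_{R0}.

C_R = C_{R0}(1−X) = 0.4378 mol/L.
Along a PFR/batch, dC_S/dC_R = −r_S/(r_S+r_T) = −k₁/(k₁+k₂·C_R).
Integrating from C_{R0} to C_R: C_S = (1.34/2.59)·ln[(1.34+2.59·3.42)/(1.34+2.59·0.438)] = 0.5174·ln(10.20/2.474) = 0.7328 mol/L.
Y_S = C_S/C_{R0} = 0.7328/3.42 = 0.214.

0.214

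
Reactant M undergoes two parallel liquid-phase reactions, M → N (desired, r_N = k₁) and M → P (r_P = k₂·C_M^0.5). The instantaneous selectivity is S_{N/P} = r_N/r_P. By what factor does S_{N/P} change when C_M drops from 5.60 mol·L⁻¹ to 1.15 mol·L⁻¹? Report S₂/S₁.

S_{N/P} = (k₁/k₂)·C_M^-0.5, so S₂/S₁ = (C_{M,2}/C_{M,1})^-0.5.
= (1.15/5.60)^(-0.5) = (0.2054)^(-0.5) = 2.21.

2.21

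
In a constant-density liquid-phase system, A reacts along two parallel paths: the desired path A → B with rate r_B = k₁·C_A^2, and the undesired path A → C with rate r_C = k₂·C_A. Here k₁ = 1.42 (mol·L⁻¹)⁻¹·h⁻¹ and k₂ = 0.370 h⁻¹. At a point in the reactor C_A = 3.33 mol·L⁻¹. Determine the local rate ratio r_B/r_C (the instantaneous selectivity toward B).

S_{B/C} = r_B/r_C = (k₁·C_A^2)/(k₂·C_A) = (k₁/k₂)·C_A.
= (1.42×3.330^2) / (0.370×3.330) = 15.75/1.232 = 12.8.
Since the desired path is higher order in A, keeping C_A high (PFR or concentrated feed) favours B.

12.8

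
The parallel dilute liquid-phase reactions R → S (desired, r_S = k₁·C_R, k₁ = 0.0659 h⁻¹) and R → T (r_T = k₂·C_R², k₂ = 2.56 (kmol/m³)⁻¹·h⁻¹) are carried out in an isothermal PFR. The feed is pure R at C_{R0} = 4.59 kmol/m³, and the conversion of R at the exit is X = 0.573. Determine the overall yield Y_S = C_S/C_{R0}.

0.00473

C_R = C_{R0}(1−X) = 1.960 kmol/m³.
Along a PFR/batch, dC_S/dC_R = −r_S/(r_S+r_T) = −k₁/(k₁+k₂·C_R).
Integrating from C_{R0} to C_R: C_S = (0.0659/2.56)·ln[(0.0659+2.56·4.59)/(0.0659+2.56·1.96)] = 0.02574·ln(11.82/5.083) = 0.02171 kmol/m³.
Y_S = C_S/C_{R0} = 0.02171/4.59 = 0.00473.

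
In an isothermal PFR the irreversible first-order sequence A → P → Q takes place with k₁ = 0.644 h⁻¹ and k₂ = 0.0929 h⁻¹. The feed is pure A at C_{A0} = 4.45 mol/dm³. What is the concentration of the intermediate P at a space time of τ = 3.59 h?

3.21 mol/dm³

The intermediate concentration in a first-order A→B→C sequence is C_P = k₁C_{A0}(e^(−k₁τ) − e^(−k₂τ))/(k₂−k₁).
e^(−k₁τ) = e^(−0.644×3.59) = e^(−2.312) = 0.09907; e^(−k₂τ) = e^(−0.3335) = 0.7164.
C_P = 0.644×4.45/(0.0929−0.644) × (0.09907−0.7164) = (-5.200)×(-0.6173) = 3.210 mol/dm³.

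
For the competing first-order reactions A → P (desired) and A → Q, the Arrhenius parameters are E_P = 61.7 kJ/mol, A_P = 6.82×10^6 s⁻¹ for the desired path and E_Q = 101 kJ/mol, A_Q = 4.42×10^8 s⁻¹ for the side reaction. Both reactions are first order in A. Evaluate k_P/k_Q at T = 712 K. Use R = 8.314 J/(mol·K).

11.8

k_P/k_Q = (A_P/A_Q)·exp[−(E_P−E_Q)/(RT)] = (A_P/A_Q)·exp[(E_Q−E_P)/(RT)].
(E_Q−E_P)/(RT) = (101−61.7)×10³/(8.314×712) = 39300/5920 = 6.639.
k_P/k_Q = (6.82×10^6/4.42×10^8)·exp(6.639) = 0.01543 × 764.3 = 11.8.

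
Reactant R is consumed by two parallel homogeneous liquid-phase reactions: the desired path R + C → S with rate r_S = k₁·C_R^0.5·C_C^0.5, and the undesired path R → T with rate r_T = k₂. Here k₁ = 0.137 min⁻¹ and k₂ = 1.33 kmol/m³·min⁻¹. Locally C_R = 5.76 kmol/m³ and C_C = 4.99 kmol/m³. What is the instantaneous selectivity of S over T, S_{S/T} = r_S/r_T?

S_{S/T} = r_S/r_T = (k₁·C_R^0.5·C_C^0.5)/(k₂) = (k₁/k₂)·C_R^0.5·C_C^0.5.
= (0.137×5.760^0.5×4.990^0.5) / (1.33) = 0.7345/1.330 = 0.552.
Since the desired path is higher order in R, keeping C_R high (PFR or concentrated feed) favours S.

0.552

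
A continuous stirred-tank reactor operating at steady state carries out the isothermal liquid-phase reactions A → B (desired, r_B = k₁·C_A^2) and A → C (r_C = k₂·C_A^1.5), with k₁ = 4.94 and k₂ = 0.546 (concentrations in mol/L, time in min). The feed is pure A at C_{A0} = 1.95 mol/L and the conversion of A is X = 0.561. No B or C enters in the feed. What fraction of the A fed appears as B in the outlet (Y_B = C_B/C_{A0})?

Exit C_A = C_{A0}(1−X) = 1.95×0.439 = 0.8560 mol/L.
Rates in a CSTR are evaluated at the outlet concentration: r_B = 4.94×0.8560^2 = 3.620, r_C = 0.546×0.8560^1.5 = 0.4325.
Fraction of consumed A going to B: r_B/(r_B+r_C) = 0.8933.
C_B = 0.8933·C_{A0}·X = 0.8933×1.95×0.561 = 0.977 mol/L; Y_B = C_B/C_{A0} = 0.501.

0.501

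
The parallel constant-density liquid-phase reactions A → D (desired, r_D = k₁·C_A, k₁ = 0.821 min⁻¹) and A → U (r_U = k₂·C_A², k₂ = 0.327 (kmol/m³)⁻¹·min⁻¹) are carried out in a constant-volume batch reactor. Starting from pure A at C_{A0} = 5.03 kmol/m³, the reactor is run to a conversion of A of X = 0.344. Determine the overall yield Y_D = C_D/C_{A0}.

0.130

C_A = C_{A0}(1−X) = 3.300 kmol/m³.
Along a PFR/batch, dC_D/dC_A = −r_D/(r_D+r_U) = −k₁/(k₁+k₂·C_A).
Integrating from C_{A0} to C_A: C_D = (0.821/0.327)·ln[(0.821+0.327·5.03)/(0.821+0.327·3.30)] = 2.511·ln(2.466/1.900) = 0.6545 kmol/m³.
Y_D = C_D/C_{A0} = 0.6545/5.03 = 0.130.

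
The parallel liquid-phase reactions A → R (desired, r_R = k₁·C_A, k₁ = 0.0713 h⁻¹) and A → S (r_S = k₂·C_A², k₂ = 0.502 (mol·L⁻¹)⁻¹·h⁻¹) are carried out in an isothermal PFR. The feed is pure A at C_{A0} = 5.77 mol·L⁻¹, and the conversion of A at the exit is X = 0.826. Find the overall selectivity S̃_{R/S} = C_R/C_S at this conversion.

C_A = C_{A0}(1−X) = 1.004 mol·L⁻¹.
Along a PFR/batch, dC_R/dC_A = −r_R/(r_R+r_S) = −k₁/(k₁+k₂·C_A).
Integrating from C_{A0} to C_A: C_R = (0.0713/0.502)·ln[(0.0713+0.502·5.77)/(0.0713+0.502·1.00)] = 0.1420·ln(2.968/0.5753) = 0.2330 mol·L⁻¹.
C_S = (C_{A0}−C_A)−C_R = 4.533 mol·L⁻¹; S̃_{R/S} = 0.2330/4.533 = 0.0514.

0.0514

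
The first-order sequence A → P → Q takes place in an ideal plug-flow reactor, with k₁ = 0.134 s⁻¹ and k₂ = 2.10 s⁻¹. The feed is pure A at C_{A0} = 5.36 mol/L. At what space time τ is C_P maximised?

For first-order series the maximum of C_P occurs at τ_opt = ln(k₂/k₁)/(k₂−k₁).
= ln(2.10/0.134)/(2.10−0.134) = ln(15.67)/1.966 = 2.752/1.966 = 1.40 s.

1.40 s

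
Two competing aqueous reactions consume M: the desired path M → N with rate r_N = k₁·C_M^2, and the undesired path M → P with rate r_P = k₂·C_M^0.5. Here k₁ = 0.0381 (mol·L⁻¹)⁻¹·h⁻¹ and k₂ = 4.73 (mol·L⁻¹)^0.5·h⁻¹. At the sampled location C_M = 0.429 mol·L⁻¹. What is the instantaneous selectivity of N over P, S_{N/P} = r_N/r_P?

0.00226

S_{N/P} = r_N/r_P = (k₁·C_M^2)/(k₂·C_M^0.5) = (k₁/k₂)·C_M^1.5.
= (0.0381×0.4290^2) / (4.73×0.4290^0.5) = 0.007012/3.098 = 0.00226.
Since the desired path is higher order in M, keeping C_M high (PFR or concentrated feed) favours N.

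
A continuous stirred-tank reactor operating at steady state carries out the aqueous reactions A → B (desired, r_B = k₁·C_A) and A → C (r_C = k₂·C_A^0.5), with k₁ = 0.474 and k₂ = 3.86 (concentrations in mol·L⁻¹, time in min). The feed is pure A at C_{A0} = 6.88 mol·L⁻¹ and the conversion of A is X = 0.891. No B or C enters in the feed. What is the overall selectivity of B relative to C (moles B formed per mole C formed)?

0.106

Exit C_A = C_{A0}(1−X) = 6.88×0.109 = 0.7499 mol·L⁻¹.
Rates in a CSTR are evaluated at the outlet concentration: r_B = 0.474×0.7499 = 0.3555, r_C = 3.86×0.7499^0.5 = 3.343.
Overall selectivity = C_B/C_C = r_Bτ/(r_Cτ) = r_B/r_C = 0.106.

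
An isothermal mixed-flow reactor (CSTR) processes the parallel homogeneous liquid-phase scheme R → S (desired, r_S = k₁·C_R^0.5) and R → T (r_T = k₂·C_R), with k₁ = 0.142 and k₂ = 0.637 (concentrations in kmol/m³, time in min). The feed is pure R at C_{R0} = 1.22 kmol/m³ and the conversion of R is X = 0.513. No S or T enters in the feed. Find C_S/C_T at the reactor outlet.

0.289

Exit C_R = C_{R0}(1−X) = 1.22×0.487 = 0.5941 kmol/m³.
Rates in a CSTR are evaluated at the outlet concentration: r_S = 0.142×0.5941^0.5 = 0.1095, r_T = 0.637×0.5941 = 0.3785.
Overall selectivity = C_S/C_T = r_Sτ/(r_Tτ) = r_S/r_T = 0.289.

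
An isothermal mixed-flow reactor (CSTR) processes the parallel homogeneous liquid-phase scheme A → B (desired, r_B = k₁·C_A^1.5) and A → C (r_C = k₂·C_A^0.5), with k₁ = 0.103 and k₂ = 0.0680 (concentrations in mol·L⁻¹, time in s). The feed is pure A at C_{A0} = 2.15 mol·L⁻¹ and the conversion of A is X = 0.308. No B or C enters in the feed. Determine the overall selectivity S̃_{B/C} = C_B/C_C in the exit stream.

Exit C_A = C_{A0}(1−X) = 2.15×0.692 = 1.488 mol·L⁻¹.
Rates in a CSTR are evaluated at the outlet concentration: r_B = 0.103×1.488^1.5 = 0.1869, r_C = 0.0680×1.488^0.5 = 0.08294.
Overall selectivity = C_B/C_C = r_Bτ/(r_Cτ) = r_B/r_C = 2.25.

2.25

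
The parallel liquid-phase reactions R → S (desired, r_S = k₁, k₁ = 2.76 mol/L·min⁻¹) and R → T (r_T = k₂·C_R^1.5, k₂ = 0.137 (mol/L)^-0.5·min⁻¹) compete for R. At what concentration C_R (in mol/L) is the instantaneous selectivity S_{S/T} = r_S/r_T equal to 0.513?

S_{S/T} = (k₁/k₂)·C_R^-1.5 ⇒ C_R = (S·k₂/k₁)^(1/(-1.5)).
= (0.513×0.137/2.76)^(-0.6667) = (0.02546)^(-0.6667) = 11.6 mol/L.

11.6 mol/L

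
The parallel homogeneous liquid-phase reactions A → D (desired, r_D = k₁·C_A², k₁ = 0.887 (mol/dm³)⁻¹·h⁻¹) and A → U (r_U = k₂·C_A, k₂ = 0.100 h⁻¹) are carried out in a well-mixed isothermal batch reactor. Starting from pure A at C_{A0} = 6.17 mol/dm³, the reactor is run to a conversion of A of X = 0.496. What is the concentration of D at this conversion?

2.99 mol/dm³

C_A = C_{A0}(1−X) = 3.110 mol/dm³.
Along a PFR/batch, dC_U/dC_A = −r_U/(r_D+r_U) = −k₂/(k₂+k₁·C_A).
Integrating from C_{A0} to C_A: C_U = (0.100/0.887)·ln[(0.100+0.887·6.17)/(0.100+0.887·3.11)] = 0.1127·ln(5.573/2.858) = 0.07527 mol/dm³.
Then C_D = (C_{A0}−C_A) − C_U = 3.060 − 0.07527 = 2.985 mol/dm³.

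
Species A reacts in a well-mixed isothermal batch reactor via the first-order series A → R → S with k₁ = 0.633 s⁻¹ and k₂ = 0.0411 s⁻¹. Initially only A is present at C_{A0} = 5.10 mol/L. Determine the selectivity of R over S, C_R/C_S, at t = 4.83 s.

6.54

Solving the coupled first-order balances gives C_R(t) = [k₁/(k₂−k₁)]·C_{A0}·(e^(−k₁t) − e^(−k₂t)).
e^(−k₁t) = e^(−0.633×4.83) = e^(−3.057) = 0.04701; e^(−k₂t) = e^(−0.1985) = 0.8199.
C_R = 0.633×5.10/(0.0411−0.633) × (0.04701−0.8199) = (-5.454)×(-0.7729) = 4.216 mol/L.
C_A = C_{A0}e^(−k₁t) = 0.2398 mol/L, so C_S = C_{A0}−C_A−C_R = 0.6445 mol/L; C_R/C_S = 6.54.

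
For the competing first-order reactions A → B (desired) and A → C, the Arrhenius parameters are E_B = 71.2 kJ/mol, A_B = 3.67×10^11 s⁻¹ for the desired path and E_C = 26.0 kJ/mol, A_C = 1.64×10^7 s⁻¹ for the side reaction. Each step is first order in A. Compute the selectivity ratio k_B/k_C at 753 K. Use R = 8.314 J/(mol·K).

16.4

Since both paths have the same order in A, the concentration cancels and S_{B/C} = k_B/k_C = (A_B/A_C)·exp[(E_C−E_B)/(RT)].
(E_C−E_B)/(RT) = (26.0−71.2)×10³/(8.314×753) = -45200/6260 = -7.220.
k_B/k_C = (3.67×10^11/1.64×10^7)·exp(-7.220) = 22378 × 7.318×10^-4 = 16.4.
Since E_B > E_C, raising the temperature improves selectivity toward B.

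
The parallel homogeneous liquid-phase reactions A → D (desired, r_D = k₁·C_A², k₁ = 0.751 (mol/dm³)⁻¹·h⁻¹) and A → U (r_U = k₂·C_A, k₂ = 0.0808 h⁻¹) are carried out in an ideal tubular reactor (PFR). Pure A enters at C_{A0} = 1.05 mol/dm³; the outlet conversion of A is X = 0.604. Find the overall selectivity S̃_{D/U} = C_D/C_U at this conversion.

6.43

C_A = C_{A0}(1−X) = 0.4158 mol/dm³.
Along a PFR/batch, dC_U/dC_A = −r_U/(r_D+r_U) = −k₂/(k₂+k₁·C_A).
Integrating from C_{A0} to C_A: C_U = (0.0808/0.751)·ln[(0.0808+0.751·1.05)/(0.0808+0.751·0.416)] = 0.1076·ln(0.8694/0.3931) = 0.08540 mol/dm³.
Then C_D = (C_{A0}−C_A) − C_U = 0.6342 − 0.08540 = 0.5488 mol/dm³.
S̃_{D/U} = C_D/C_U = 0.5488/0.08540 = 6.43.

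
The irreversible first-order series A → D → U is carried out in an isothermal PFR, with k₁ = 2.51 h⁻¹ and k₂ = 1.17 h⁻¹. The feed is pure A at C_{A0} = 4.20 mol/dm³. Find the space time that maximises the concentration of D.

For first-order series the maximum of C_D occurs at τ_opt = ln(k₂/k₁)/(k₂−k₁).
= ln(1.17/2.51)/(1.17−2.51) = ln(0.4661)/-1.340 = -0.7633/-1.340 = 0.570 h.

0.570 h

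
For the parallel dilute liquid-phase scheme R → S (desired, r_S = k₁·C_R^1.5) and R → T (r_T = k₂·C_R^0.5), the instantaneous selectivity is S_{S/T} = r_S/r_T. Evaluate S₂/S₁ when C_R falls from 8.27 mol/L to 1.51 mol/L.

0.183

S_{S/T} = (k₁/k₂)·C_R, so S₂/S₁ = (C_{R,2}/C_{R,1}).
= 1.51/8.27 = 0.183.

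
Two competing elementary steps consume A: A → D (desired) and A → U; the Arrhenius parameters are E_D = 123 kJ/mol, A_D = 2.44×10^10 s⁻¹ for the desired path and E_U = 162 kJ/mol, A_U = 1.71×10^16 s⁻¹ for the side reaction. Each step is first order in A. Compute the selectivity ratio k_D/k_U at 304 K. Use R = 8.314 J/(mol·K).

7.17

Since both paths have the same order in A, the concentration cancels and S_{D/U} = k_D/k_U = (A_D/A_U)·exp[(E_U−E_D)/(RT)].
(E_U−E_D)/(RT) = (162−123)×10³/(8.314×304) = 39000/2527 = 15.43.
k_D/k_U = (2.44×10^10/1.71×10^16)·exp(15.43) = 1.427×10^-6 × 5.028×10^6 = 7.17.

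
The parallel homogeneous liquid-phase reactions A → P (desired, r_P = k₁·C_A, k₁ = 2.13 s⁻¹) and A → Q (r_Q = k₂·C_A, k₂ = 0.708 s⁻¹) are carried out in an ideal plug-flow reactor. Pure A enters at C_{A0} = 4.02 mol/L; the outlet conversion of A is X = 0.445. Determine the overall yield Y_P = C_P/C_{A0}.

C_A = C_{A0}(1−X) = 2.231 mol/L.
Both paths are first order in A, so the instantaneous fraction to P is constant: dC_P/d(−C_A) = k₁/(k₁+k₂) = 0.7505.
C_P = 0.7505·(C_{A0}−C_A) = 0.7505×1.789 = 1.34 mol/L.
Y_P = C_P/C_{A0} = 1.343/4.02 = 0.334.

0.334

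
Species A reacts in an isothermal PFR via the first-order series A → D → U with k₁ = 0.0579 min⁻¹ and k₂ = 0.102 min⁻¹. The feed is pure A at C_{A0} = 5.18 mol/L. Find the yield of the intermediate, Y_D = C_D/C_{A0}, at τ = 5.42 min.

0.204

Solving the coupled first-order balances gives C_D(τ) = [k₁/(k₂−k₁)]·C_{A0}·(e^(−k₁τ) − e^(−k₂τ)).
e^(−k₁τ) = e^(−0.0579×5.42) = e^(−0.3138) = 0.7307; e^(−k₂τ) = e^(−0.5528) = 0.5753.
C_D = 0.0579×5.18/(0.102−0.0579) × (0.7307−0.5753) = 6.801×0.1553 = 1.056 mol/L.
Y_D = C_D/C_{A0} = 1.056/5.18 = 0.204.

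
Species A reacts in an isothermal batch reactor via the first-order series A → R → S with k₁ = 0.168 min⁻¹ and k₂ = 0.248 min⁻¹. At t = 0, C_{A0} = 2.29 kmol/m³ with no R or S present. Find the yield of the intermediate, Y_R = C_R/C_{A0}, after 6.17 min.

0.290

Solving the coupled first-order balances gives C_R(t) = [k₁/(k₂−k₁)]·C_{A0}·(e^(−k₁t) − e^(−k₂t)).
e^(−k₁t) = e^(−0.168×6.17) = e^(−1.037) = 0.3547; e^(−k₂t) = e^(−1.530) = 0.2165.
C_R = 0.168×2.29/(0.248−0.168) × (0.3547−0.2165) = 4.809×0.1382 = 0.6645 kmol/m³.
Y_R = C_R/C_{A0} = 0.6645/2.29 = 0.290.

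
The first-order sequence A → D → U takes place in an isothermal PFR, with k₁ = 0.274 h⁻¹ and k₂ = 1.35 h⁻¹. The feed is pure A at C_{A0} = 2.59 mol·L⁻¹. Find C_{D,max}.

0.350 mol·L⁻¹

For a first-order series the maximum intermediate yield is C_{D,max}/C_{A0} = (k₁/k₂)^[k₂/(k₂−k₁)].
= (0.274/1.35)^(1.35/(1.35−0.274)) = (0.2030)^(1.255) = 0.1352.
C_{D,max} = 0.1352×2.59 = 0.350 mol·L⁻¹.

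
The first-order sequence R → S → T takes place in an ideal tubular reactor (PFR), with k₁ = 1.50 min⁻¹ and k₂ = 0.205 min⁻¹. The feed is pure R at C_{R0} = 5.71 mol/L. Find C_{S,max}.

4.17 mol/L

At the optimum, C_{S,max}/C_{R0} = (k₁/k₂)^[k₂/(k₂−k₁)].
= (1.50/0.205)^(0.205/(0.205−1.50)) = (7.317)^(-0.1583) = 0.7298.
C_{S,max} = 0.7298×5.71 = 4.17 mol/L.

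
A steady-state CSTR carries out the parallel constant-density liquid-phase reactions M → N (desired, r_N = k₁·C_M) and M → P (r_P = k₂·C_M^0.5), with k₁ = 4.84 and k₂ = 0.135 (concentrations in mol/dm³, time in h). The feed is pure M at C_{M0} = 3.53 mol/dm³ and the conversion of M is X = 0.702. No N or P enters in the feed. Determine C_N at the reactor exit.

Exit C_M = C_{M0}(1−X) = 3.53×0.298 = 1.052 mol/dm³.
In a CSTR the entire volume is at exit conditions, so r_N = 4.84×1.052 = 5.091 and r_P = 0.135×1.052^0.5 = 0.1385.
Fraction of consumed M going to N: r_N/(r_N+r_P) = 0.9735.
C_N = 0.9735·C_{M0}·X = 0.9735×3.53×0.702 = 2.41 mol/dm³.

2.41 mol/dm³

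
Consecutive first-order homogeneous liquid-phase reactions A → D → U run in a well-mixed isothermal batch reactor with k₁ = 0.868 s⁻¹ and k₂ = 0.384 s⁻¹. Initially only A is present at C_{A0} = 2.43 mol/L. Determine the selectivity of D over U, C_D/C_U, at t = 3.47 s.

0.680

Solving the coupled first-order balances gives C_D(t) = [k₁/(k₂−k₁)]·C_{A0}·(e^(−k₁t) − e^(−k₂t)).
e^(−k₁t) = e^(−0.868×3.47) = e^(−3.012) = 0.04920; e^(−k₂t) = e^(−1.332) = 0.2638.
C_D = 0.868×2.43/(0.384−0.868) × (0.04920−0.2638) = (-4.358)×(-0.2146) = 0.9353 mol/L.
C_A = C_{A0}e^(−k₁t) = 0.1195 mol/L, so C_U = C_{A0}−C_A−C_D = 1.375 mol/L; C_D/C_U = 0.680.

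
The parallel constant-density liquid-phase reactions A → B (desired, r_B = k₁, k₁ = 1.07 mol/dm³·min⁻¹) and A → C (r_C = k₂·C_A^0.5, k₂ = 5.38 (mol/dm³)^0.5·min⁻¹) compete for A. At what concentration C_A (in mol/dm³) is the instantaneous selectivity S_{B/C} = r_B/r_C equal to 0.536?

S_{B/C} = (k₁/k₂)·C_A^-0.5 ⇒ C_A = (S·k₂/k₁)^(-2).
= (0.536×5.38/1.07)^(-2) = (2.695)^(-2) = 0.138 mol/dm³.

0.138 mol/dm³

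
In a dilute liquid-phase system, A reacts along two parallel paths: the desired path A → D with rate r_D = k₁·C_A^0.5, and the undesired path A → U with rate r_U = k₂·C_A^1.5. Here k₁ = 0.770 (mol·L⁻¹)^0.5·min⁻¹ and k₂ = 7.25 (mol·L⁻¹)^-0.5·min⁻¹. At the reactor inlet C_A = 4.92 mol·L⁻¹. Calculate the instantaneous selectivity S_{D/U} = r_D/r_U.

S_{D/U} = r_D/r_U = (k₁·C_A^0.5)/(k₂·C_A^1.5) = (k₁/k₂)·C_A⁻¹.
= (0.770×4.920^0.5) / (7.25×4.920^1.5) = 1.708/79.12 = 0.0216.

0.0216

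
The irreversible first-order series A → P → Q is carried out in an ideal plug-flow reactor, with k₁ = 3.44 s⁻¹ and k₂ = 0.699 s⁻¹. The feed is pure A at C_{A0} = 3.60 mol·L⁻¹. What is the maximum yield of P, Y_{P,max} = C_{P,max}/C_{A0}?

Evaluating C_P at τ_opt = ln(k₂/k₁)/(k₂−k₁) gives C_{P,max}/C_{A0} = (k₁/k₂)^[k₂/(k₂−k₁)].
= (3.44/0.699)^(0.699/(0.699−3.44)) = (4.921)^(-0.2550) = 0.6661.

0.666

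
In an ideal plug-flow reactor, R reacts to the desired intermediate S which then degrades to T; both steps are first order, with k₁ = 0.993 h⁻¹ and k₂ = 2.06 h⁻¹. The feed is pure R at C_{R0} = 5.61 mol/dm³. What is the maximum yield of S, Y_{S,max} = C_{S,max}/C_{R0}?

0.244

For a first-order series the maximum intermediate yield is C_{S,max}/C_{R0} = (k₁/k₂)^[k₂/(k₂−k₁)].
= (0.993/2.06)^(2.06/(2.06−0.993)) = (0.4820)^(1.931) = 0.2444.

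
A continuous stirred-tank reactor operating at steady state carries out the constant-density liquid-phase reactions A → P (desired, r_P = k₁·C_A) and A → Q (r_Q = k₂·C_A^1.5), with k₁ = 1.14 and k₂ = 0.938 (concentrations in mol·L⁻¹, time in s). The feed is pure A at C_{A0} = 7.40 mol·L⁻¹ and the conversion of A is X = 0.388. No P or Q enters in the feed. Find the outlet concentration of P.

1.04 mol·L⁻¹

Exit C_A = C_{A0}(1−X) = 7.40×0.612 = 4.529 mol·L⁻¹.
A CSTR operates uniformly at the exit composition, giving r_P = 5.163 and r_Q = 9.040 (each k·C_A^n at C_A = 4.529).
Fraction of consumed A going to P: r_P/(r_P+r_Q) = 0.3635.
C_P = 0.3635·C_{A0}·X = 0.3635×7.40×0.388 = 1.04 mol·L⁻¹.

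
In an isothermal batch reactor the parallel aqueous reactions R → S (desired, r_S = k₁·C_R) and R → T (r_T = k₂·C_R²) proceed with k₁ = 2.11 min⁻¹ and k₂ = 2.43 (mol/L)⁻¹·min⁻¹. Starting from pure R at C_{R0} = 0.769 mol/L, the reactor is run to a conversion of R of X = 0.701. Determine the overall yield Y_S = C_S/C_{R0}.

0.451

C_R = C_{R0}(1−X) = 0.2299 mol/L.
Along a PFR/batch, dC_S/dC_R = −r_S/(r_S+r_T) = −k₁/(k₁+k₂·C_R).
Integrating from C_{R0} to C_R: C_S = (2.11/2.43)·ln[(2.11+2.43·0.769)/(2.11+2.43·0.230)] = 0.8683·ln(3.979/2.669) = 0.3468 mol/L.
Y_S = C_S/C_{R0} = 0.3468/0.769 = 0.451.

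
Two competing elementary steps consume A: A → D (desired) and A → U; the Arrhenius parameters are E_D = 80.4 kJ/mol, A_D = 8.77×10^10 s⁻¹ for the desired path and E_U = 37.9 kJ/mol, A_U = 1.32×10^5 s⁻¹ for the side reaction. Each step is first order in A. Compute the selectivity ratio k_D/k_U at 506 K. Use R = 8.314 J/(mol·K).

Since both paths have the same order in A, the concentration cancels and S_{D/U} = k_D/k_U = (A_D/A_U)·exp[(E_U−E_D)/(RT)].
(E_U−E_D)/(RT) = (37.9−80.4)×10³/(8.314×506) = -42500/4207 = -10.10.
k_D/k_U = (8.77×10^10/1.32×10^5)·exp(-10.10) = 6.644×10^5 × 4.098×10^-5 = 27.2.
Since E_D > E_U, raising the temperature improves selectivity toward D.

27.2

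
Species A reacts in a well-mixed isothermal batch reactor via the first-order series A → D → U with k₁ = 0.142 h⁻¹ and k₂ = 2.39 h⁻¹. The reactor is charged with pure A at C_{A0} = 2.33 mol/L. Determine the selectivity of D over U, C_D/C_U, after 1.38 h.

Solving the coupled first-order balances gives C_D(t) = [k₁/(k₂−k₁)]·C_{A0}·(e^(−k₁t) − e^(−k₂t)).
e^(−k₁t) = e^(−0.142×1.38) = e^(−0.1960) = 0.8220; e^(−k₂t) = e^(−3.298) = 0.03695.
C_D = 0.142×2.33/(2.39−0.142) × (0.8220−0.03695) = 0.1472×0.7851 = 0.1156 mol/L.
C_A = C_{A0}e^(−k₁t) = 1.915 mol/L, so C_U = C_{A0}−C_A−C_D = 0.2991 mol/L; C_D/C_U = 0.386.

0.386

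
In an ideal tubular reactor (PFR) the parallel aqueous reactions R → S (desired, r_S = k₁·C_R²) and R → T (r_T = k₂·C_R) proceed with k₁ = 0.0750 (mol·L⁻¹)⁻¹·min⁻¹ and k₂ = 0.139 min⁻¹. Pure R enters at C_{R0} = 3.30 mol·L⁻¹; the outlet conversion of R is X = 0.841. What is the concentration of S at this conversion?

C_R = C_{R0}(1−X) = 0.5247 mol·L⁻¹.
Along a PFR/batch, dC_T/dC_R = −r_T/(r_S+r_T) = −k₂/(k₂+k₁·C_R).
Integrating from C_{R0} to C_R: C_T = (0.139/0.0750)·ln[(0.139+0.0750·3.30)/(0.139+0.0750·0.525)] = 1.853·ln(0.3865/0.1784) = 1.433 mol·L⁻¹.
Then C_S = (C_{R0}−C_R) − C_T = 2.775 − 1.433 = 1.342 mol·L⁻¹.

1.34 mol·L⁻¹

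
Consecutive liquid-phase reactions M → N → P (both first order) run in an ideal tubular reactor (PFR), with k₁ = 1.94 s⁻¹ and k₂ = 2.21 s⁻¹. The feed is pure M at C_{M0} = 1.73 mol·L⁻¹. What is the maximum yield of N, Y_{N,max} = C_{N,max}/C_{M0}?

Evaluating C_N at τ_opt = ln(k₂/k₁)/(k₂−k₁) gives C_{N,max}/C_{M0} = (k₁/k₂)^[k₂/(k₂−k₁)].
= (1.94/2.21)^(2.21/(2.21−1.94)) = (0.8778)^(8.185) = 0.3442.

0.344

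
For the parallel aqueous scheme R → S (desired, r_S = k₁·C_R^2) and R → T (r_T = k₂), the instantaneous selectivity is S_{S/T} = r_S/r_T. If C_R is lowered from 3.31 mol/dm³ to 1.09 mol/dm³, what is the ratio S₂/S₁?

S_{S/T} = (k₁/k₂)·C_R^2, so S₂/S₁ = (C_{R,2}/C_{R,1})^2.
= (1.09/3.31)^2 = (0.3293)^2 = 0.108.
Selectivity toward S falls as C_R falls — high-concentration operation is favoured.

0.108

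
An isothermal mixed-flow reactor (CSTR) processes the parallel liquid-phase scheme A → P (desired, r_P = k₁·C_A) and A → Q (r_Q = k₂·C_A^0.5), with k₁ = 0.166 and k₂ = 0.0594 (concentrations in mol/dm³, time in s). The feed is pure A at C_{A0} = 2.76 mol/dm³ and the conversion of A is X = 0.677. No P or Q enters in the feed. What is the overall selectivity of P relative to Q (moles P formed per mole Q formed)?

Exit C_A = C_{A0}(1−X) = 2.76×0.323 = 0.8915 mol/dm³.
Rates in a CSTR are evaluated at the outlet concentration: r_P = 0.166×0.8915 = 0.1480, r_Q = 0.0594×0.8915^0.5 = 0.05608.
Overall selectivity = C_P/C_Q = r_Pτ/(r_Qτ) = r_P/r_Q = 2.64.

2.64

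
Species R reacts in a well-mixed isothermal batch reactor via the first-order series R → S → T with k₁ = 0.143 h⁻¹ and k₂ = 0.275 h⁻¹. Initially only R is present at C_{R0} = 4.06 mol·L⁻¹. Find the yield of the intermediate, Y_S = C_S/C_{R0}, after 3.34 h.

0.240

For first-order series with pure R initially, C_S(t) = k₁C_{R0}/(k₂−k₁)·(e^(−k₁t) − e^(−k₂t)).
e^(−k₁t) = e^(−0.143×3.34) = e^(−0.4776) = 0.6203; e^(−k₂t) = e^(−0.9185) = 0.3991.
C_S = 0.143×4.06/(0.275−0.143) × (0.6203−0.3991) = 4.398×0.2211 = 0.9726 mol·L⁻¹.
Y_S = C_S/C_{R0} = 0.9726/4.06 = 0.240.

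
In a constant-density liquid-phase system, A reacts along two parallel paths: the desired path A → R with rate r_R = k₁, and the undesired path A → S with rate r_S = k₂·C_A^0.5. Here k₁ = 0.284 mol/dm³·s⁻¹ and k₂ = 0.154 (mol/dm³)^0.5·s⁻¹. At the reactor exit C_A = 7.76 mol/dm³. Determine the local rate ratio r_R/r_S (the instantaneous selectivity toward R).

0.662

S_{R/S} = r_R/r_S = (k₁)/(k₂·C_A^0.5) = (k₁/k₂)·C_A^-0.5.
= (0.284) / (0.154×7.760^0.5) = 0.2840/0.4290 = 0.662.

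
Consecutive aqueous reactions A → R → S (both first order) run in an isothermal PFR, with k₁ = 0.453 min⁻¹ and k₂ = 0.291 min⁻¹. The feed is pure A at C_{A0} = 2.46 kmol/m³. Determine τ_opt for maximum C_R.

The intermediate peaks when r₁ = r₂, i.e. k₁e^(−k₁τ) = k₂e^(−k₂τ), giving τ_opt = ln(k₂/k₁)/(k₂−k₁).
= ln(0.291/0.453)/(0.291−0.453) = ln(0.6424)/-0.1620 = -0.4426/-0.1620 = 2.73 min.

2.73 min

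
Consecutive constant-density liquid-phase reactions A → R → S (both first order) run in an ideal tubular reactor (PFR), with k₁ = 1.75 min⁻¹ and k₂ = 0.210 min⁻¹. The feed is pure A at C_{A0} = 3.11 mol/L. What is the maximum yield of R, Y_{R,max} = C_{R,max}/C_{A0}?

0.749

For a first-order series the maximum intermediate yield is C_{R,max}/C_{A0} = (k₁/k₂)^[k₂/(k₂−k₁)].
= (1.75/0.210)^(0.210/(0.210−1.75)) = (8.333)^(-0.1364) = 0.7489.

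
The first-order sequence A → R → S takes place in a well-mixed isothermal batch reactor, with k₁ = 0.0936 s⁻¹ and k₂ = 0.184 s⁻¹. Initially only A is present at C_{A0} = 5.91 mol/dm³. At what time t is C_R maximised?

The intermediate peaks when r₁ = r₂, i.e. k₁e^(−k₁t) = k₂e^(−k₂t), giving t_opt = ln(k₂/k₁)/(k₂−k₁).
= ln(0.184/0.0936)/(0.184−0.0936) = ln(1.966)/0.09040 = 0.6759/0.09040 = 7.48 s.

7.48 s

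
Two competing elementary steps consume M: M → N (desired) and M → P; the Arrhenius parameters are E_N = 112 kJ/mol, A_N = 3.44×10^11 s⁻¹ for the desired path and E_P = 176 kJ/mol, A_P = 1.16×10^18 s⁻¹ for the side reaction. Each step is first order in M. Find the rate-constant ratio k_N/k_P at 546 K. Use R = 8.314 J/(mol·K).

0.394

Since both paths have the same order in M, the concentration cancels and S_{N/P} = k_N/k_P = (A_N/A_P)·exp[(E_P−E_N)/(RT)].
(E_P−E_N)/(RT) = (176−112)×10³/(8.314×546) = 64000/4539 = 14.10.
k_N/k_P = (3.44×10^11/1.16×10^18)·exp(14.10) = 2.966×10^-7 × 1.327×10^6 = 0.394.
Since E_N < E_P, lowering the temperature improves selectivity toward N.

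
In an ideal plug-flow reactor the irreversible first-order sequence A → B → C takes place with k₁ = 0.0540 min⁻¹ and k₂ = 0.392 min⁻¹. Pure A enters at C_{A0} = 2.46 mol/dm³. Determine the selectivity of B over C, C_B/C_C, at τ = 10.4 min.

0.259

The intermediate concentration in a first-order A→B→C sequence is C_B = k₁C_{A0}(e^(−k₁τ) − e^(−k₂τ))/(k₂−k₁).
e^(−k₁τ) = e^(−0.0540×10.4) = e^(−0.5616) = 0.5703; e^(−k₂τ) = e^(−4.077) = 0.01696.
C_B = 0.0540×2.46/(0.392−0.0540) × (0.5703−0.01696) = 0.3930×0.5533 = 0.2175 mol/dm³.
C_A = C_{A0}e^(−k₁τ) = 1.403 mol/dm³, so C_C = C_{A0}−C_A−C_B = 0.8396 mol/dm³; C_B/C_C = 0.259.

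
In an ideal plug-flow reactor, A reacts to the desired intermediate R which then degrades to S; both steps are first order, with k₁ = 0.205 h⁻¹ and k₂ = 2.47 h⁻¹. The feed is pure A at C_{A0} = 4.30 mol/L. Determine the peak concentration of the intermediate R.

For a first-order series the maximum intermediate yield is C_{R,max}/C_{A0} = (k₁/k₂)^[k₂/(k₂−k₁)].
= (0.205/2.47)^(2.47/(2.47−0.205)) = (0.08300)^(1.091) = 0.06626.
C_{R,max} = 0.06626×4.30 = 0.285 mol/L.

0.285 mol/L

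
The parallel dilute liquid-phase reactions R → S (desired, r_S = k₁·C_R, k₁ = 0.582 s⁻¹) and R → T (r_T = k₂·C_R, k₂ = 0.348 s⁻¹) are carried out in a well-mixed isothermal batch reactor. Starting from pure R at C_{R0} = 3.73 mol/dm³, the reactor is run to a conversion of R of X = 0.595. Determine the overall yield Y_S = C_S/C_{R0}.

C_R = C_{R0}(1−X) = 1.511 mol/dm³.
Both paths are first order in R, so the instantaneous fraction to S is constant: dC_S/d(−C_R) = k₁/(k₁+k₂) = 0.6258.
C_S = 0.6258·(C_{R0}−C_R) = 0.6258×2.219 = 1.39 mol/dm³.
Y_S = C_S/C_{R0} = 1.389/3.73 = 0.372.

0.372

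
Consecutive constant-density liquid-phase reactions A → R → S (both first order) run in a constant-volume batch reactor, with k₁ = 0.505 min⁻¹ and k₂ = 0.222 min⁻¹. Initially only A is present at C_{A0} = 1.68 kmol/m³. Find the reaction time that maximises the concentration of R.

2.90 min

For first-order series the maximum of C_R occurs at t_opt = ln(k₂/k₁)/(k₂−k₁).
= ln(0.222/0.505)/(0.222−0.505) = ln(0.4396)/-0.2830 = -0.8219/-0.2830 = 2.90 min.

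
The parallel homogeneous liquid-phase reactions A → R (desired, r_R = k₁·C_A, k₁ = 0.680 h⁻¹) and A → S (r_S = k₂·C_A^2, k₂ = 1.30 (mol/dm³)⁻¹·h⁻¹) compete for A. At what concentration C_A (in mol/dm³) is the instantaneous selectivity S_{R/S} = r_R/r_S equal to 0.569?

0.919 mol/dm³

S_{R/S} = (k₁/k₂)·C_A⁻¹ ⇒ C_A = (S·k₂/k₁)^(-1).
= (0.569×1.30/0.680)^(-1) = (1.088)^(-1) = 0.919 mol/dm³.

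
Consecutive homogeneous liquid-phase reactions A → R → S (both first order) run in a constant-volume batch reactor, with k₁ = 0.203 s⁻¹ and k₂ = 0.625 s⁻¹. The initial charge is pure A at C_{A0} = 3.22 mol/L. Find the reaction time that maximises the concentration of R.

2.66 s

The intermediate peaks when r₁ = r₂, i.e. k₁e^(−k₁t) = k₂e^(−k₂t), giving t_opt = ln(k₂/k₁)/(k₂−k₁).
= ln(0.625/0.203)/(0.625−0.203) = ln(3.079)/0.4220 = 1.125/0.4220 = 2.66 s.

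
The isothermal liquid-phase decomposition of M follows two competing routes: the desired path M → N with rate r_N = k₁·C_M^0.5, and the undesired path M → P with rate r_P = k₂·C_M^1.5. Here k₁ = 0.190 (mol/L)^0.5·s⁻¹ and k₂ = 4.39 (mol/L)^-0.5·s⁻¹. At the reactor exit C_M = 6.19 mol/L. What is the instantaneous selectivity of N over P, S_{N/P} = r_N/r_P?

S_{N/P} = r_N/r_P = (k₁·C_M^0.5)/(k₂·C_M^1.5) = (k₁/k₂)·C_M⁻¹.
= (0.190×6.190^0.5) / (4.39×6.190^1.5) = 0.4727/67.61 = 0.00699.
The undesired path is higher order in M, so low C_M (CSTR or dilute feed) favours N.

0.00699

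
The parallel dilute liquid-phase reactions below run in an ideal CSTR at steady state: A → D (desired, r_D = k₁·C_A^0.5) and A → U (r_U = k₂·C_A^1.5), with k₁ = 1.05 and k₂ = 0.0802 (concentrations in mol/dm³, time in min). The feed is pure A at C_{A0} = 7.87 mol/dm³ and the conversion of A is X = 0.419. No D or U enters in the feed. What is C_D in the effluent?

2.44 mol/dm³

Exit C_A = C_{A0}(1−X) = 7.87×0.581 = 4.572 mol/dm³.
Rates in a CSTR are evaluated at the outlet concentration: r_D = 1.05×4.572^0.5 = 2.245, r_U = 0.0802×4.572^1.5 = 0.7842.
Fraction of consumed A going to D: r_D/(r_D+r_U) = 0.7412.
C_D = 0.7412·C_{A0}·X = 0.7412×7.87×0.419 = 2.44 mol/dm³.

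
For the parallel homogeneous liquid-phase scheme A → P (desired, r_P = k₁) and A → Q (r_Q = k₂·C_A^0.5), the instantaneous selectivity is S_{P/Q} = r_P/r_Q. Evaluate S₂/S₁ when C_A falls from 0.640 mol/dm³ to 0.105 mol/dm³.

S_{P/Q} = (k₁/k₂)·C_A^-0.5, so S₂/S₁ = (C_{A,2}/C_{A,1})^-0.5.
= (0.105/0.640)^(-0.5) = (0.1641)^(-0.5) = 2.47.
Selectivity toward P rises as C_A falls — low-concentration operation is favoured.

2.47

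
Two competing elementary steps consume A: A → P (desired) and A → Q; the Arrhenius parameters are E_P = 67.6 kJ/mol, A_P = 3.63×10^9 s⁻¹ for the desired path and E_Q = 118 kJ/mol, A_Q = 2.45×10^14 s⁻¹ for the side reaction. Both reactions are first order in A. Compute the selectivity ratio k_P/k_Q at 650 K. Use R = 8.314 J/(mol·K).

k_P/k_Q = (A_P/A_Q)·exp[−(E_P−E_Q)/(RT)] = (A_P/A_Q)·exp[(E_Q−E_P)/(RT)].
(E_Q−E_P)/(RT) = (118−67.6)×10³/(8.314×650) = 50400/5404 = 9.326.
k_P/k_Q = (3.63×10^9/2.45×10^14)·exp(9.326) = 1.482×10^-5 × 11229 = 0.166.
Since E_P < E_Q, lowering the temperature improves selectivity toward P.

0.166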